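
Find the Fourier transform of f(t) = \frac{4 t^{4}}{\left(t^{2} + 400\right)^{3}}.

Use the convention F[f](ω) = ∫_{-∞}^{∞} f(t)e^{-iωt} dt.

F(ω) = \frac{\pi \left(400 \omega^{2} - 100 \left|{\omega}\right| + 3\right) e^{- 20 \left|{\omega}\right|}}{40}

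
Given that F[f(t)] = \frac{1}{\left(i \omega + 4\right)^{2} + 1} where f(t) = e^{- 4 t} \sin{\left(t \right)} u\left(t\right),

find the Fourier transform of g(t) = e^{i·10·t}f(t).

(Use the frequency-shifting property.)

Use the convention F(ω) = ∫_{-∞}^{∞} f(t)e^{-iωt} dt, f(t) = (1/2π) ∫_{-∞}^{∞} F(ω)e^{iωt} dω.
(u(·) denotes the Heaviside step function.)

F[g](ω) = \frac{1}{\left(i \left(\omega - 10\right) + 4\right)^{2} + 1}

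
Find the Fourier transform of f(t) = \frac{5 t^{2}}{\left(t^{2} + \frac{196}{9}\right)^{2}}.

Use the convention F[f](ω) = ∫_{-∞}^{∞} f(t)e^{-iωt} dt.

F(ω) = \frac{5 \pi \left(3 - 14 \left|{\omega}\right|\right) e^{- \frac{14 \left|{\omega}\right|}{3}}}{28}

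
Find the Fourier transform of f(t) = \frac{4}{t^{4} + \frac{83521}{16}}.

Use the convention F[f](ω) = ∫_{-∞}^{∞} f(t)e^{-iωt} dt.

F(ω) = \frac{32 \pi e^{- \frac{17 \sqrt{2} \left|{\omega}\right|}{4}} \sin{\left(\frac{17 \sqrt{2} \left|{\omega}\right|}{4} + \frac{\pi}{4} \right)}}{4913}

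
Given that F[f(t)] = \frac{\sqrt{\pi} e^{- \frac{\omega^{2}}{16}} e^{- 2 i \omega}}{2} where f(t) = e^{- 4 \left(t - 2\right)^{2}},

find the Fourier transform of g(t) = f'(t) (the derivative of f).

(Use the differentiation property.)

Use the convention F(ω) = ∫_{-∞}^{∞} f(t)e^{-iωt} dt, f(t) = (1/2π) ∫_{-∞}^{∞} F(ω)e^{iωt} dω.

F[g](ω) = \frac{i \sqrt{\pi} \omega e^{- \frac{\omega \left(\omega + 32 i\right)}{16}}}{2}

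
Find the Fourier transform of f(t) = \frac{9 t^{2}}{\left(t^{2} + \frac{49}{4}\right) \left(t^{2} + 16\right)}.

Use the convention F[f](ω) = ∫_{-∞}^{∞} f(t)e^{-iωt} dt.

F(ω) = \frac{48 \pi e^{- 4 \left|{\omega}\right|}}{5} - \frac{42 \pi e^{- \frac{7 \left|{\omega}\right|}{2}}}{5}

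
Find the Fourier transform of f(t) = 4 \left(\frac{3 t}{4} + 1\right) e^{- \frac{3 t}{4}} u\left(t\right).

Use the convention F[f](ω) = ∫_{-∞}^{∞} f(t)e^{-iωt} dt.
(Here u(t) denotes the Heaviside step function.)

F(ω) = \frac{32 \left(- 2 i \omega - 3\right)}{16 \omega^{2} - 24 i \omega - 9}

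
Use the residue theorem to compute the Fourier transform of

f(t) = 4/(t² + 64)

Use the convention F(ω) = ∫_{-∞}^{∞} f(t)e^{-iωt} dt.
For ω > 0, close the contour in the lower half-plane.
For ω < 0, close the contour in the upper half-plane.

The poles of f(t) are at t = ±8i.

Let g(z) = f(z)e^{-iωz}; for large |z| the factor e^{-iωz} decays in the lower half-plane when ω > 0 and in the upper half-plane when ω < 0.

Case ω > 0 (lower half-plane, clockwise contour ⇒ F(ω) = -2πi·ΣRes):
  Res_{z = - 8 i} g(z) = \frac{i e^{- 8 \omega}}{4}
  F(ω) = -2πi·ΣRes = \frac{\pi e^{- 8 \omega}}{2}

Case ω < 0 (upper half-plane, counterclockwise contour ⇒ F(ω) = +2πi·ΣRes):
  Res_{z = 8 i} g(z) = - \frac{i e^{8 \omega}}{4}
  F(ω) = 2πi·ΣRes = \frac{\pi e^{8 \omega}}{2}

Both cases combine into a single formula in |ω|:

F(ω) = \frac{\pi e^{- 8 \left|{\omega}\right|}}{2}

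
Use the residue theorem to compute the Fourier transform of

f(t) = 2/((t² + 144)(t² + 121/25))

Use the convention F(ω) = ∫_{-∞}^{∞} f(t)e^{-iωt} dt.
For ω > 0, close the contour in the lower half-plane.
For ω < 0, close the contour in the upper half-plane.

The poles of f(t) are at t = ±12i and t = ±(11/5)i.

Let g(z) = f(z)e^{-iωz}; for large |z| the factor e^{-iωz} decays in the lower half-plane when ω > 0 and in the upper half-plane when ω < 0.

Case ω > 0 (lower half-plane, clockwise contour ⇒ F(ω) = -2πi·ΣRes):
  Res_{z = - 12 i} g(z) = - \frac{25 i e^{- 12 \omega}}{41748}
  Res_{z = - \frac{11 i}{5}} g(z) = \frac{125 i e^{- \frac{11 \omega}{5}}}{38269}
  F(ω) = -2πi·ΣRes = - \frac{25 \pi e^{- 12 \omega}}{20874} + \frac{250 \pi e^{- \frac{11 \omega}{5}}}{38269}

Case ω < 0 (upper half-plane, counterclockwise contour ⇒ F(ω) = +2πi·ΣRes):
  Res_{z = 12 i} g(z) = \frac{25 i e^{12 \omega}}{41748}
  Res_{z = \frac{11 i}{5}} g(z) = - \frac{125 i e^{\frac{11 \omega}{5}}}{38269}
  F(ω) = 2πi·ΣRes = \frac{25 \pi \left(60 e^{\frac{11 \omega}{5}} - 11 e^{12 \omega}\right)}{229614}

Both cases combine into a single formula in |ω|:

F(ω) = - \frac{25 \pi e^{- 12 \left|{\omega}\right|}}{20874} + \frac{250 \pi e^{- \frac{11 \left|{\omega}\right|}{5}}}{38269}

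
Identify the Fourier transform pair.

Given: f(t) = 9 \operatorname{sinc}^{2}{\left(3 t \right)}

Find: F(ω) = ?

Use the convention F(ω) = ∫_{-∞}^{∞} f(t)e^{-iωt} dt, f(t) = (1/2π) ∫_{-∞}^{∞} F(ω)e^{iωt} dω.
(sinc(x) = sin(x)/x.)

F(ω) = \begin{cases} \frac{\pi \left(6 - \left|{\omega}\right|\right)}{2} & \text{for}\: \omega > -6 \wedge \omega < 6 \\0 & \text{otherwise} \end{cases}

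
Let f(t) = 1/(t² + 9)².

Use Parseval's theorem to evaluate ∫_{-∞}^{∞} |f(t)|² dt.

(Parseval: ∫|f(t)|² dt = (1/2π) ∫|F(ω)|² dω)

∫|f(t)|² dt = \frac{5 \pi}{34992}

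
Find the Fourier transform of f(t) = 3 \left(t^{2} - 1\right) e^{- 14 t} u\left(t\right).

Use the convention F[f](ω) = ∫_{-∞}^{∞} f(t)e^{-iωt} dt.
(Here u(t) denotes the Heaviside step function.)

F(ω) = \frac{3 \left(2 i \omega - \left(i \omega + 14\right)^{3} + 28\right)}{\left(i \omega + 14\right)^{4}}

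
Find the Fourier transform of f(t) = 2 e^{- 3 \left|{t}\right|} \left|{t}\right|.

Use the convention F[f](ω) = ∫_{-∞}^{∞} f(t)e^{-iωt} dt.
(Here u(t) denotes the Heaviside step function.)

F(ω) = \frac{4 \left(9 - \omega^{2}\right)}{\left(\omega^{2} + 9\right)^{2}}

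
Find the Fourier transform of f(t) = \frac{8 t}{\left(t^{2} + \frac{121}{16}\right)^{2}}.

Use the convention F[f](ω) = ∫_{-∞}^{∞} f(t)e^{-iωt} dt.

F(ω) = - \frac{16 i \pi \omega e^{- \frac{11 \left|{\omega}\right|}{4}}}{11}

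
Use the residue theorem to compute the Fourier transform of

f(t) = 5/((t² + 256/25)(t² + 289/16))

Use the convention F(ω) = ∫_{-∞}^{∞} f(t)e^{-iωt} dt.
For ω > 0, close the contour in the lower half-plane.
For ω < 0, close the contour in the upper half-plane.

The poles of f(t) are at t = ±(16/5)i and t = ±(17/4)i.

Let g(z) = f(z)e^{-iωz}; for large |z| the factor e^{-iωz} decays in the lower half-plane when ω > 0 and in the upper half-plane when ω < 0.

Case ω > 0 (lower half-plane, clockwise contour ⇒ F(ω) = -2πi·ΣRes):
  Res_{z = - \frac{16 i}{5}} g(z) = \frac{625 i e^{- \frac{16 \omega}{5}}}{6258}
  Res_{z = - \frac{17 i}{4}} g(z) = - \frac{4000 i e^{- \frac{17 \omega}{4}}}{53193}
  F(ω) = -2πi·ΣRes = - \frac{8000 \pi e^{- \frac{17 \omega}{4}}}{53193} + \frac{625 \pi e^{- \frac{16 \omega}{5}}}{3129}

Case ω < 0 (upper half-plane, counterclockwise contour ⇒ F(ω) = +2πi·ΣRes):
  Res_{z = \frac{16 i}{5}} g(z) = - \frac{625 i e^{\frac{16 \omega}{5}}}{6258}
  Res_{z = \frac{17 i}{4}} g(z) = \frac{4000 i e^{\frac{17 \omega}{4}}}{53193}
  F(ω) = 2πi·ΣRes = \frac{125 \pi \left(85 e^{\frac{16 \omega}{5}} - 64 e^{\frac{17 \omega}{4}}\right)}{53193}

Both cases combine into a single formula in |ω|:

F(ω) = - \frac{8000 \pi e^{- \frac{17 \left|{\omega}\right|}{4}}}{53193} + \frac{625 \pi e^{- \frac{16 \left|{\omega}\right|}{5}}}{3129}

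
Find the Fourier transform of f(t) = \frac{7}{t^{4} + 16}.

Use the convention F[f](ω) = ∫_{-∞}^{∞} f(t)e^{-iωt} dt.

F(ω) = \frac{7 \pi e^{- \sqrt{2} \left|{\omega}\right|} \sin{\left(\sqrt{2} \left|{\omega}\right| + \frac{\pi}{4} \right)}}{8}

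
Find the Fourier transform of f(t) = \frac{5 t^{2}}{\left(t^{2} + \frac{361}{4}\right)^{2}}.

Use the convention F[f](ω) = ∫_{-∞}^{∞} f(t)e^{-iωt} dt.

F(ω) = \frac{5 \pi \left(2 - 19 \left|{\omega}\right|\right) e^{- \frac{19 \left|{\omega}\right|}{2}}}{38}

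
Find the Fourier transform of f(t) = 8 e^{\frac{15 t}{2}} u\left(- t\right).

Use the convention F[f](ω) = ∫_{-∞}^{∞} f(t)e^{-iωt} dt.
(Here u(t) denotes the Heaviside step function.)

F(ω) = - \frac{16}{2 i \omega - 15}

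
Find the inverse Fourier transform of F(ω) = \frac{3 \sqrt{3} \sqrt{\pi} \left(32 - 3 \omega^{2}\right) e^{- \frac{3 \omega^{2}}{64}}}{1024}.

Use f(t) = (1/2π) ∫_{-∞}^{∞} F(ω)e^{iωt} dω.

f(t) = 4 t^{2} e^{- \frac{16 t^{2}}{3}}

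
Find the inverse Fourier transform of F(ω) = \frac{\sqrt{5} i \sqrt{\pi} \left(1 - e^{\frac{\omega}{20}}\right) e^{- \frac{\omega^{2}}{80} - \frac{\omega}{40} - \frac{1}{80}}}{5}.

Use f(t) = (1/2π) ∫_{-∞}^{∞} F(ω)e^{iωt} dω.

f(t) = 4 e^{- 20 t^{2}} \sin{\left(t \right)}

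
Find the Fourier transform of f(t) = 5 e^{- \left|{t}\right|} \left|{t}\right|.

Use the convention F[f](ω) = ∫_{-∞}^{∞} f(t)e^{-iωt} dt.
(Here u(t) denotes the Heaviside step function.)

F(ω) = \frac{10 \left(1 - \omega^{2}\right)}{\left(\omega^{2} + 1\right)^{2}}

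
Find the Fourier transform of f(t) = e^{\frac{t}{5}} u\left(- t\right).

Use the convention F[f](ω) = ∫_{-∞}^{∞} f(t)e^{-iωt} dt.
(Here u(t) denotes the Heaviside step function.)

F(ω) = \frac{5 i}{5 \omega + i}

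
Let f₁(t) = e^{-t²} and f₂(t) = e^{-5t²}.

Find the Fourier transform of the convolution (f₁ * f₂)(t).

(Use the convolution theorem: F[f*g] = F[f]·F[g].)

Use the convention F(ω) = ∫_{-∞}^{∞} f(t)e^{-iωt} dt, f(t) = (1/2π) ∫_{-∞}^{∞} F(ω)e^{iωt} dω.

F[f₁*f₂](ω) = \frac{\sqrt{5} \pi e^{- \frac{3 \omega^{2}}{10}}}{5}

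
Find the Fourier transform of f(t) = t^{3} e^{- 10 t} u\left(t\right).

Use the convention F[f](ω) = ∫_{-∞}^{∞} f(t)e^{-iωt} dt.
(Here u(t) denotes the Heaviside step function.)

F(ω) = \frac{6}{\left(i \omega + 10\right)^{4}}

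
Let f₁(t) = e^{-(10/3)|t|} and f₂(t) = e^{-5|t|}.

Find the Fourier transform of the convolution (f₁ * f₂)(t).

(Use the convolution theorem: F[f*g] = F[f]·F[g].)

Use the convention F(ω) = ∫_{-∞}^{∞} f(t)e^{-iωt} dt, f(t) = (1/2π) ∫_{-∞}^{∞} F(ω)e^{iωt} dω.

F[f₁*f₂](ω) = \frac{600}{\left(\omega^{2} + 25\right) \left(9 \omega^{2} + 100\right)}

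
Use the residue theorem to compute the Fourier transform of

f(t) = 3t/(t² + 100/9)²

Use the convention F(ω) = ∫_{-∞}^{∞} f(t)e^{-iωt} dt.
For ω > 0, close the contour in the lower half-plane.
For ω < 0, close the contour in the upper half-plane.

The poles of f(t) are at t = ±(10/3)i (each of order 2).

Let g(z) = f(z)e^{-iωz}; for large |z| the factor e^{-iωz} decays in the lower half-plane when ω > 0 and in the upper half-plane when ω < 0.

Case ω > 0 (lower half-plane, clockwise contour ⇒ F(ω) = -2πi·ΣRes):
  Res_{z = - \frac{10 i}{3}} g(z) = \frac{9 \omega e^{- \frac{10 \omega}{3}}}{40} (pole of order 2)
  F(ω) = -2πi·ΣRes = - \frac{9 i \pi \omega e^{- \frac{10 \omega}{3}}}{20}

Case ω < 0 (upper half-plane, counterclockwise contour ⇒ F(ω) = +2πi·ΣRes):
  Res_{z = \frac{10 i}{3}} g(z) = - \frac{9 \omega e^{\frac{10 \omega}{3}}}{40} (pole of order 2)
  F(ω) = 2πi·ΣRes = - \frac{9 i \pi \omega e^{\frac{10 \omega}{3}}}{20}

Both cases combine into a single formula in |ω|:

F(ω) = - \frac{9 i \pi \omega e^{- \frac{10 \left|{\omega}\right|}{3}}}{20}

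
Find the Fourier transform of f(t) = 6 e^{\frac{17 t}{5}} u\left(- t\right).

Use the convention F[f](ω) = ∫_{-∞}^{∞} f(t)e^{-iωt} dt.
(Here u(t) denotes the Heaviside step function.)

F(ω) = - \frac{30}{5 i \omega - 17}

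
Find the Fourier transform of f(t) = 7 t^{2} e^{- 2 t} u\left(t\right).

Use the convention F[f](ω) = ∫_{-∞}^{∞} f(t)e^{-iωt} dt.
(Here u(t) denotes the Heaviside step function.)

F(ω) = \frac{14}{\left(i \omega + 2\right)^{3}}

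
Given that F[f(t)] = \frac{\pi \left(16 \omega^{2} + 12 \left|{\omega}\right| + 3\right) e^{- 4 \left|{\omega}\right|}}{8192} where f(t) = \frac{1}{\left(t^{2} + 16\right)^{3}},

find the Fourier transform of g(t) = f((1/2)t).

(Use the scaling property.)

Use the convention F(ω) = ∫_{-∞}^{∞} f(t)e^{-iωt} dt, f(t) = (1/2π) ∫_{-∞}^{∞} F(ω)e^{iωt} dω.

F[g](ω) = \frac{\pi \left(64 \omega^{2} + 24 \left|{\omega}\right| + 3\right) e^{- 8 \left|{\omega}\right|}}{4096}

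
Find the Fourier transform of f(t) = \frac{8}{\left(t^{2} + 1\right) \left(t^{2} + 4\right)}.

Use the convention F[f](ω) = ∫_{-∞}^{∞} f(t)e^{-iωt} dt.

F(ω) = \frac{4 \pi \left(2 e^{\left|{\omega}\right|} - 1\right) e^{- 2 \left|{\omega}\right|}}{3}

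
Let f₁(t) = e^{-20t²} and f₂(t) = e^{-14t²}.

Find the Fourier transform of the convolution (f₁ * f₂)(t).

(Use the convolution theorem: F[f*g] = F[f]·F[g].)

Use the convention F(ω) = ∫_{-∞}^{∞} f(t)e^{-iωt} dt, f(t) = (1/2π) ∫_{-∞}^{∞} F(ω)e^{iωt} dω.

F[f₁*f₂](ω) = \frac{\sqrt{70} \pi e^{- \frac{17 \omega^{2}}{560}}}{140}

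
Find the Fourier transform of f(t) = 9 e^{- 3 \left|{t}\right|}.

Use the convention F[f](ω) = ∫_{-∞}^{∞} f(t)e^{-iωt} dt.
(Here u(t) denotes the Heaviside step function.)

F(ω) = \frac{54}{\omega^{2} + 9}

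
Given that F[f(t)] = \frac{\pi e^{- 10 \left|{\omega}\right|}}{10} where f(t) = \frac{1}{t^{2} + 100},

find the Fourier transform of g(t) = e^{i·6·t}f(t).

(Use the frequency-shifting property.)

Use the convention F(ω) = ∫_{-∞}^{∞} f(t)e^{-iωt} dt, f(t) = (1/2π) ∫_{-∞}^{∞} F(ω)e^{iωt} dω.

F[g](ω) = \frac{\pi e^{- 10 \left|{\omega - 6}\right|}}{10}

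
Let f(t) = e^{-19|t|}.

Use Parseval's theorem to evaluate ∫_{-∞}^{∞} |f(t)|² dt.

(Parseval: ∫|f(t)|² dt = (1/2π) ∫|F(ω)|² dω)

∫|f(t)|² dt = \frac{1}{19}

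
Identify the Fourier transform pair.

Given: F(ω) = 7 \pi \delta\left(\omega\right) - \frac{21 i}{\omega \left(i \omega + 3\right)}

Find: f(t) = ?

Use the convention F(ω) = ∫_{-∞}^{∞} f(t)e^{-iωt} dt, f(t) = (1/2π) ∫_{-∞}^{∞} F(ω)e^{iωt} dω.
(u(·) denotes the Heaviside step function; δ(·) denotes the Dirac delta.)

f(t) = 7 \left(1 - e^{- 3 t}\right) u\left(t\right)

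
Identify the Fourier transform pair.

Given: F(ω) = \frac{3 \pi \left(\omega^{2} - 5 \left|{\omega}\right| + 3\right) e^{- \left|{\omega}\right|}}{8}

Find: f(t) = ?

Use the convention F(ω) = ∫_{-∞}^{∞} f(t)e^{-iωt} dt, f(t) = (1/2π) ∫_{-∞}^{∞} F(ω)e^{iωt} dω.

f(t) = \frac{3 t^{4}}{\left(t^{2} + 1\right)^{3}}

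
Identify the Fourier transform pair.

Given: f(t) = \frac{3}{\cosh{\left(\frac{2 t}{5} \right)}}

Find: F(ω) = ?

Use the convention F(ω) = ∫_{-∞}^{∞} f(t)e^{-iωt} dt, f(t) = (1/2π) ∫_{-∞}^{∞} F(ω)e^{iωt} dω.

F(ω) = \frac{15 \pi}{2 \cosh{\left(\frac{5 \pi \omega}{4} \right)}}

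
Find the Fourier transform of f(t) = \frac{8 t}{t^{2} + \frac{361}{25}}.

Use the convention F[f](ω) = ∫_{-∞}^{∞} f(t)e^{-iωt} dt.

F(ω) = - 8 i \pi e^{- \frac{19 \left|{\omega}\right|}{5}} \operatorname{sign}{\left(\omega \right)}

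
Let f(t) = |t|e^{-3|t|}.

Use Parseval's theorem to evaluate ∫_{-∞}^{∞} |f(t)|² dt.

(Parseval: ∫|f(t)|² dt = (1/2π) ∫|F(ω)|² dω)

∫|f(t)|² dt = \frac{1}{54}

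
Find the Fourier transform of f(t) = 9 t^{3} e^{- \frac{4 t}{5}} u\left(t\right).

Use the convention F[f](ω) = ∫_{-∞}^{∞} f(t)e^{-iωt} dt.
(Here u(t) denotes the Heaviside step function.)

F(ω) = \frac{33750}{\left(5 i \omega + 4\right)^{4}}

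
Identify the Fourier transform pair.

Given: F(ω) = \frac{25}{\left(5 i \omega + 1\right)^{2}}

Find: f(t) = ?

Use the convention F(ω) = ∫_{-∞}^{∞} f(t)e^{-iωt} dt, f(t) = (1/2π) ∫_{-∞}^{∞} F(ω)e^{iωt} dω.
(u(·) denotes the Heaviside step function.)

f(t) = t e^{- \frac{t}{5}} u\left(t\right)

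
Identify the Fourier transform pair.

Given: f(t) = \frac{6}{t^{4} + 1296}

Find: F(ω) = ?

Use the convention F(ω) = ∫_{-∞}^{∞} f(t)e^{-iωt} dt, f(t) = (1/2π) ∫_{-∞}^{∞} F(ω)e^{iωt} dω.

F(ω) = \frac{\pi e^{- 3 \sqrt{2} \left|{\omega}\right|} \sin{\left(3 \sqrt{2} \left|{\omega}\right| + \frac{\pi}{4} \right)}}{36}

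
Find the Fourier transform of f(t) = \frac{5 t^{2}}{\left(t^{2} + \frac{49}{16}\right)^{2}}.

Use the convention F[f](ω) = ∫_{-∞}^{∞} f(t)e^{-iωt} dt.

F(ω) = \frac{5 \pi \left(4 - 7 \left|{\omega}\right|\right) e^{- \frac{7 \left|{\omega}\right|}{4}}}{14}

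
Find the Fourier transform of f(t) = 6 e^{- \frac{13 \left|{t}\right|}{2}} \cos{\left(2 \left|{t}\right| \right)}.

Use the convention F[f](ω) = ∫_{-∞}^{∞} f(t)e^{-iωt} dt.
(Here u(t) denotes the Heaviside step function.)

F(ω) = \frac{312 \left(4 \omega^{2} + 185\right)}{16 \omega^{4} + 1224 \omega^{2} + 34225}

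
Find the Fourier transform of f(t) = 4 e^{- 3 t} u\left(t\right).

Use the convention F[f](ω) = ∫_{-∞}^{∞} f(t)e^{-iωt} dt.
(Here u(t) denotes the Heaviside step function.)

F(ω) = \frac{4}{i \omega + 3}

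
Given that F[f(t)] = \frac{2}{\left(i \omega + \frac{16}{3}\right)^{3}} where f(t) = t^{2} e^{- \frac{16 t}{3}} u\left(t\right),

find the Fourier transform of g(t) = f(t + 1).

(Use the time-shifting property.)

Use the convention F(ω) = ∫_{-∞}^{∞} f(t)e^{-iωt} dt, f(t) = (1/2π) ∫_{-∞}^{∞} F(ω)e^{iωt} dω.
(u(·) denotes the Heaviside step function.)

F[g](ω) = \frac{54 e^{i \omega}}{\left(3 i \omega + 16\right)^{3}}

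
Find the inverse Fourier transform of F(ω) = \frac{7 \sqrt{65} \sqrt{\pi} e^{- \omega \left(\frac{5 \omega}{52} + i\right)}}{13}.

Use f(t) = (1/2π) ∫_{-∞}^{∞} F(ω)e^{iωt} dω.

f(t) = 7 e^{- \frac{13 \left(t - 1\right)^{2}}{5}}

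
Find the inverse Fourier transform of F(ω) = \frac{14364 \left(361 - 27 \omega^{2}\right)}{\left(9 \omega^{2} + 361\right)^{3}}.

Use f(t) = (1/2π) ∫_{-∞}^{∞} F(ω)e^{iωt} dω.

f(t) = 7 t^{2} e^{- \frac{19 \left|{t}\right|}{3}}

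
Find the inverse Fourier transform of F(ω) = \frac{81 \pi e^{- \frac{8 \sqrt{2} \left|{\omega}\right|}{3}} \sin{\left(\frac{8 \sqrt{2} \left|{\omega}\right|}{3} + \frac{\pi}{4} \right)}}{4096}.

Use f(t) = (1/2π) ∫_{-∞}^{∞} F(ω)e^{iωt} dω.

f(t) = \frac{3}{t^{4} + \frac{65536}{81}}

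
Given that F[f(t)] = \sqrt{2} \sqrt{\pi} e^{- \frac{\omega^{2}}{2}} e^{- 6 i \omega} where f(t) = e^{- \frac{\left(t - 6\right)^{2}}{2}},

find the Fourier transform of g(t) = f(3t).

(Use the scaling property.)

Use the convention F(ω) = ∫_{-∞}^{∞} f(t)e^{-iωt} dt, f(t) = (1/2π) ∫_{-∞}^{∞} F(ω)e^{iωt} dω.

F[g](ω) = \frac{\sqrt{2} \sqrt{\pi} e^{- \frac{\omega \left(\omega + 36 i\right)}{18}}}{3}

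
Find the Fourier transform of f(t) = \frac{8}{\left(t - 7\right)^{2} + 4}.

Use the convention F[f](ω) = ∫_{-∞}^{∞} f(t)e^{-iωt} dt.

F(ω) = 4 \pi e^{- 7 i \omega - 2 \left|{\omega}\right|}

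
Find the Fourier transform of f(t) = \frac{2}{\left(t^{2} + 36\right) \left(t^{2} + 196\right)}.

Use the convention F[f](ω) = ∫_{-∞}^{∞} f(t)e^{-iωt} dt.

F(ω) = \frac{\pi \left(7 e^{8 \left|{\omega}\right|} - 3\right) e^{- 14 \left|{\omega}\right|}}{3360}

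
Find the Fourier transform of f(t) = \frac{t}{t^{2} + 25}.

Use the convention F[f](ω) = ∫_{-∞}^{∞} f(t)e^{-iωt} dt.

F(ω) = - i \pi e^{- 5 \left|{\omega}\right|} \operatorname{sign}{\left(\omega \right)}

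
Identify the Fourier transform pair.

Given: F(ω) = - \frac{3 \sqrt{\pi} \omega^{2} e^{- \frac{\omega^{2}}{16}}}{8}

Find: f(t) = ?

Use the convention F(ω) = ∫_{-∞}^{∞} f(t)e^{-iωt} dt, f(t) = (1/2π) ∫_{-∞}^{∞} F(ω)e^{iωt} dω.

f(t) = 3 \left(16 t^{2} - 2\right) e^{- 4 t^{2}}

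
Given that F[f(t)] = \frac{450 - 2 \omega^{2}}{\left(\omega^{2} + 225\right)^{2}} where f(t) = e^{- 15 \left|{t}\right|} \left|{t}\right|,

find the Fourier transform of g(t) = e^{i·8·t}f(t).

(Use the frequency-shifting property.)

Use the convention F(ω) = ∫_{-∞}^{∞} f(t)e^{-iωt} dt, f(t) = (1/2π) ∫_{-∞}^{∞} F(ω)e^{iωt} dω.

F[g](ω) = \frac{2 \left(225 - \left(\omega - 8\right)^{2}\right)}{\left(\left(\omega - 8\right)^{2} + 225\right)^{2}}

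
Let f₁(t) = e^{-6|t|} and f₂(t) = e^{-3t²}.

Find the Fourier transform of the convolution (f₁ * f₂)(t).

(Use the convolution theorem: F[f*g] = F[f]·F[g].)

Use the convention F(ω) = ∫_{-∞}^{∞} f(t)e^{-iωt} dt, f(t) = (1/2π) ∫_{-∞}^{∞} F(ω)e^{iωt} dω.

F[f₁*f₂](ω) = \frac{4 \sqrt{3} \sqrt{\pi} e^{- \frac{\omega^{2}}{12}}}{\omega^{2} + 36}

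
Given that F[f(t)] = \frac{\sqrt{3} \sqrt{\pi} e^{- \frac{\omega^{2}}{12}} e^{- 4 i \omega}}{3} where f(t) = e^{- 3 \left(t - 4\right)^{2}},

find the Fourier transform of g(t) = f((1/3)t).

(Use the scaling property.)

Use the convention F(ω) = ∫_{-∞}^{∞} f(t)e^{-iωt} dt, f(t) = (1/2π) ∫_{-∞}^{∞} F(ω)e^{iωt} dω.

F[g](ω) = \sqrt{3} \sqrt{\pi} e^{- \frac{3 \omega \left(\omega + 16 i\right)}{4}}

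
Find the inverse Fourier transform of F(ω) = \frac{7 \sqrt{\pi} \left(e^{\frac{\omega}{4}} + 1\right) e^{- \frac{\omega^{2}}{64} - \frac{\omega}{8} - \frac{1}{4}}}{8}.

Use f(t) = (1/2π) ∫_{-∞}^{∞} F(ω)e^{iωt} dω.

f(t) = 7 e^{- 16 t^{2}} \cos{\left(4 t \right)}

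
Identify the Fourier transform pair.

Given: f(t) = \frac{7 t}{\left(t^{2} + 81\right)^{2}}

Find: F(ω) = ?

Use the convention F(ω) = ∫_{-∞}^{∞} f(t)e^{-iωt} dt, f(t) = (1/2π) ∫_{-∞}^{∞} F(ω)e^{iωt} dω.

F(ω) = - \frac{7 i \pi \omega e^{- 9 \left|{\omega}\right|}}{18}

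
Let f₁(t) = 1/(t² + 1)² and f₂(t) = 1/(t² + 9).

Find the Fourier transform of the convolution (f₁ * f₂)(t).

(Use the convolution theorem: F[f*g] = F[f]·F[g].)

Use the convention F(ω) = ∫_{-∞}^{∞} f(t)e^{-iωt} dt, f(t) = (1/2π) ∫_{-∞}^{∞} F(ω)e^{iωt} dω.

F[f₁*f₂](ω) = \frac{\pi^{2} \left(\left|{\omega}\right| + 1\right) e^{- 4 \left|{\omega}\right|}}{6}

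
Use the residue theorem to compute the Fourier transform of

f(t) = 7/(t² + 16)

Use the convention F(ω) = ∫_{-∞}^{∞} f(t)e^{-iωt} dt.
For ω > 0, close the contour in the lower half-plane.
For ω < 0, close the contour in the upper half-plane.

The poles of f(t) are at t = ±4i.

Let g(z) = f(z)e^{-iωz}; for large |z| the factor e^{-iωz} decays in the lower half-plane when ω > 0 and in the upper half-plane when ω < 0.

Case ω > 0 (lower half-plane, clockwise contour ⇒ F(ω) = -2πi·ΣRes):
  Res_{z = - 4 i} g(z) = \frac{7 i e^{- 4 \omega}}{8}
  F(ω) = -2πi·ΣRes = \frac{7 \pi e^{- 4 \omega}}{4}

Case ω < 0 (upper half-plane, counterclockwise contour ⇒ F(ω) = +2πi·ΣRes):
  Res_{z = 4 i} g(z) = - \frac{7 i e^{4 \omega}}{8}
  F(ω) = 2πi·ΣRes = \frac{7 \pi e^{4 \omega}}{4}

Both cases combine into a single formula in |ω|:

F(ω) = \frac{7 \pi e^{- 4 \left|{\omega}\right|}}{4}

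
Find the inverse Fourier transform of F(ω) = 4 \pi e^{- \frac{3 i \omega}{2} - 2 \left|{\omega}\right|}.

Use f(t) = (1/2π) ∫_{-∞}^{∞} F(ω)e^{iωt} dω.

f(t) = \frac{8}{\left(t - \frac{3}{2}\right)^{2} + 4}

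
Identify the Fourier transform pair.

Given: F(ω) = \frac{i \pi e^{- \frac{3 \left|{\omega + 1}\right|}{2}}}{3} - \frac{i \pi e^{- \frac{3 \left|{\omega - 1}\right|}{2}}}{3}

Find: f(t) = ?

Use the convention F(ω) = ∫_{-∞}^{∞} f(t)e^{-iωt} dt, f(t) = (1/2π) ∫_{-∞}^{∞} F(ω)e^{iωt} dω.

f(t) = \frac{\sin{\left(t \right)}}{t^{2} + \frac{9}{4}}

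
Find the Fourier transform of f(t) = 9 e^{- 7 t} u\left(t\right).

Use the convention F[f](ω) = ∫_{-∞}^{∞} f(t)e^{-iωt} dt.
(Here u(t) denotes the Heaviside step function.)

F(ω) = \frac{9}{i \omega + 7}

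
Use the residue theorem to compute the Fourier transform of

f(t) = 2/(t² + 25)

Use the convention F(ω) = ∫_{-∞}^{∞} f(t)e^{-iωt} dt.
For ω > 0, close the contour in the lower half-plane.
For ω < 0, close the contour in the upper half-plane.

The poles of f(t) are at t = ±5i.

Let g(z) = f(z)e^{-iωz}; for large |z| the factor e^{-iωz} decays in the lower half-plane when ω > 0 and in the upper half-plane when ω < 0.

Case ω > 0 (lower half-plane, clockwise contour ⇒ F(ω) = -2πi·ΣRes):
  Res_{z = - 5 i} g(z) = \frac{i e^{- 5 \omega}}{5}
  F(ω) = -2πi·ΣRes = \frac{2 \pi e^{- 5 \omega}}{5}

Case ω < 0 (upper half-plane, counterclockwise contour ⇒ F(ω) = +2πi·ΣRes):
  Res_{z = 5 i} g(z) = - \frac{i e^{5 \omega}}{5}
  F(ω) = 2πi·ΣRes = \frac{2 \pi e^{5 \omega}}{5}

Both cases combine into a single formula in |ω|:

F(ω) = \frac{2 \pi e^{- 5 \left|{\omega}\right|}}{5}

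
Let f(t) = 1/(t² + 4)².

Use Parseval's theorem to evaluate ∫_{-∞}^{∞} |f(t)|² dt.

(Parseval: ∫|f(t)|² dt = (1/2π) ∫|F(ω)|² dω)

∫|f(t)|² dt = \frac{5 \pi}{2048}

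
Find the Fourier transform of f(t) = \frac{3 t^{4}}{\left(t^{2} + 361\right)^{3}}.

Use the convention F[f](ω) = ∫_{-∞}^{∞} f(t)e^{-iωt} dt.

F(ω) = \frac{3 \pi \left(361 \omega^{2} - 95 \left|{\omega}\right| + 3\right) e^{- 19 \left|{\omega}\right|}}{152}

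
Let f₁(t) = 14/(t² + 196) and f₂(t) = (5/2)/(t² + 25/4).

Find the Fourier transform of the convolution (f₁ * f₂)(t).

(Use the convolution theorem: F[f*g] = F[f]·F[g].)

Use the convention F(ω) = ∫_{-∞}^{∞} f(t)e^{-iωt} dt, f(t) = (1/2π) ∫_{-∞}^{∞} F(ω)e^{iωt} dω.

F[f₁*f₂](ω) = \pi^{2} e^{- \frac{33 \left|{\omega}\right|}{2}}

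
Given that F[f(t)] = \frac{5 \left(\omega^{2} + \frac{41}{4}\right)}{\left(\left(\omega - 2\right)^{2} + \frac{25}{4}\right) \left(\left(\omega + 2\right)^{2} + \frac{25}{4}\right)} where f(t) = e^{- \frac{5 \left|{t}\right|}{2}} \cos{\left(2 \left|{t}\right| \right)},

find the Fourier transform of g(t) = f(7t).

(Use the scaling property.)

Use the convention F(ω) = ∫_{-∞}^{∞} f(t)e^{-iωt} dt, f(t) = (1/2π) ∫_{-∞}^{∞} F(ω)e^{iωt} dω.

F[g](ω) = \frac{140 \left(4 \omega^{2} + 2009\right)}{16 \omega^{4} + 3528 \omega^{2} + 4036081}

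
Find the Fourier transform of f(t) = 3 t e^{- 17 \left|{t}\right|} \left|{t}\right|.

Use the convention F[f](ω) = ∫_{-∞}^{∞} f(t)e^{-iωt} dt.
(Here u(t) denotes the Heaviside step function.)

F(ω) = \frac{12 i \omega \left(\omega^{2} - 867\right)}{\left(\omega^{2} + 289\right)^{3}}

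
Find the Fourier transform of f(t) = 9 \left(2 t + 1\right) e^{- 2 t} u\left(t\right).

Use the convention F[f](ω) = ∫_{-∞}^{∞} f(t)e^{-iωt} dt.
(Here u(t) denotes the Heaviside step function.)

F(ω) = \frac{9 \left(- i \omega - 4\right)}{\omega^{2} - 4 i \omega - 4}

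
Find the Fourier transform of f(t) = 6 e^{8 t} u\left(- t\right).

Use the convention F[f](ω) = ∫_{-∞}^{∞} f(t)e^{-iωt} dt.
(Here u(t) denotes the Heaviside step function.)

F(ω) = - \frac{6}{i \omega - 8}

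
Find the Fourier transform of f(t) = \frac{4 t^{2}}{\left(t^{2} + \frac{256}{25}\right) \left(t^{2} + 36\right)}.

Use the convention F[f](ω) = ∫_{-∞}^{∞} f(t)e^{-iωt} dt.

F(ω) = \frac{150 \pi e^{- 6 \left|{\omega}\right|}}{161} - \frac{80 \pi e^{- \frac{16 \left|{\omega}\right|}{5}}}{161}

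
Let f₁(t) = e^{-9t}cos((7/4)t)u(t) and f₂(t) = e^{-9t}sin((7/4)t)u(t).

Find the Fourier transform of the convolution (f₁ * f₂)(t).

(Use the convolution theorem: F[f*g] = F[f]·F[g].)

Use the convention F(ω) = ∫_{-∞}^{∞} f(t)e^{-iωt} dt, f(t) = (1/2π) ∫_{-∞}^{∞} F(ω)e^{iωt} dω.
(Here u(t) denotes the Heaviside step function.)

F[f₁*f₂](ω) = \frac{448 \left(i \omega + 9\right)}{\left(16 \left(i \omega + 9\right)^{2} + 49\right)^{2}}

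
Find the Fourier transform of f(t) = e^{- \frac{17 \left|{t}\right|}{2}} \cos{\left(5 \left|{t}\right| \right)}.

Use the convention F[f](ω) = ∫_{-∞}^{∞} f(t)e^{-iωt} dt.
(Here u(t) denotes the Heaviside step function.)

F(ω) = \frac{68 \left(4 \omega^{2} + 389\right)}{16 \omega^{4} + 1512 \omega^{2} + 151321}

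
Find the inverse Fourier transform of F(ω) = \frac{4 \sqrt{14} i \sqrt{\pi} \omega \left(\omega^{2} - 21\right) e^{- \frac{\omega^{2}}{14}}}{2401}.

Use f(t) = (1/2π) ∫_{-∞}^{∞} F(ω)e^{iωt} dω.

f(t) = 4 t^{3} e^{- \frac{7 t^{2}}{2}}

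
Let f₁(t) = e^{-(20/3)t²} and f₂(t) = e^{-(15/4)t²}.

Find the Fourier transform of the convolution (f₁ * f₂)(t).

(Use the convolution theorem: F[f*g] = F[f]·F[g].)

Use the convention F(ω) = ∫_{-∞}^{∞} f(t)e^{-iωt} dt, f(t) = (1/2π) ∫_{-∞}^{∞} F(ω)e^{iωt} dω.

F[f₁*f₂](ω) = \frac{\pi e^{- \frac{5 \omega^{2}}{48}}}{5}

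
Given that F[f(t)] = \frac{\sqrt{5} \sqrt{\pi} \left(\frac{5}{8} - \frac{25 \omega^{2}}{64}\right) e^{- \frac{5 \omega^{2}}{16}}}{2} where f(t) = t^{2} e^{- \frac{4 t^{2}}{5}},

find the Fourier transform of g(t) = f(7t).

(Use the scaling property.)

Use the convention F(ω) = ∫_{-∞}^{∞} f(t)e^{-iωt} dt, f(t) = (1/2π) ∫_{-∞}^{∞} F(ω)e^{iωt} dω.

F[g](ω) = \frac{5 \sqrt{5} \sqrt{\pi} \left(392 - 5 \omega^{2}\right) e^{- \frac{5 \omega^{2}}{784}}}{43904}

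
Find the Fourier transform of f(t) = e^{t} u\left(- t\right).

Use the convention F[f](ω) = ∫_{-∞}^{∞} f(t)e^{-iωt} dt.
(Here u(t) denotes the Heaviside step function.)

F(ω) = \frac{i}{\omega + i}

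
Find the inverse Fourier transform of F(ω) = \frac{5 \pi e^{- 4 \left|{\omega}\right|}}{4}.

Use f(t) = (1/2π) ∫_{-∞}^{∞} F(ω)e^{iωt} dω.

f(t) = \frac{5}{t^{2} + 16}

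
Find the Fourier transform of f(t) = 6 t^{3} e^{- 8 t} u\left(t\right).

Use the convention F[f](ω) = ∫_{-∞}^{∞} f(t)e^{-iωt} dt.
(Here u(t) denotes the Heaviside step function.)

F(ω) = \frac{36}{\left(i \omega + 8\right)^{4}}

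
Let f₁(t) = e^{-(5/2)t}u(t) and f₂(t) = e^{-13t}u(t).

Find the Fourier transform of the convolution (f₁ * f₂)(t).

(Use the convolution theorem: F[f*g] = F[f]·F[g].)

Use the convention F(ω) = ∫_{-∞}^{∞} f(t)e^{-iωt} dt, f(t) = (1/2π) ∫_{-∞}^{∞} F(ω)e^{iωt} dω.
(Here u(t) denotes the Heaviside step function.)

F[f₁*f₂](ω) = \frac{2}{\left(i \omega + 13\right) \left(2 i \omega + 5\right)}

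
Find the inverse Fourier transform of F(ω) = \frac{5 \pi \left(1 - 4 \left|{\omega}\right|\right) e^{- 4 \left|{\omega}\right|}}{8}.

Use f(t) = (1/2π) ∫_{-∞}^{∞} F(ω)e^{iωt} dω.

f(t) = \frac{5 t^{2}}{\left(t^{2} + 16\right)^{2}}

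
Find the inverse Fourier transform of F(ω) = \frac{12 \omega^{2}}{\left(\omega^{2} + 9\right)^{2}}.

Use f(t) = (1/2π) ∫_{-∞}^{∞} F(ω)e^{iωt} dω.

f(t) = \left(1 - 3 \left|{t}\right|\right) e^{- 3 \left|{t}\right|}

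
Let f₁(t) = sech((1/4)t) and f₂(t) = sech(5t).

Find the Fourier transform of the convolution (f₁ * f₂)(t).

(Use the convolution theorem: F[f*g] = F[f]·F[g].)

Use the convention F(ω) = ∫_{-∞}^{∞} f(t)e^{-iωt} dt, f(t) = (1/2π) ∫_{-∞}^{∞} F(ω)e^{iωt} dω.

F[f₁*f₂](ω) = \frac{4 \pi^{2}}{5 \cosh{\left(\frac{\pi \omega}{10} \right)} \cosh{\left(2 \pi \omega \right)}}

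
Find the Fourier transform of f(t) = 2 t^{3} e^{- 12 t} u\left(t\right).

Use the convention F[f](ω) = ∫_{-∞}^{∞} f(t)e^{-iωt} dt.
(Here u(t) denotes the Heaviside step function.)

F(ω) = \frac{12}{\left(i \omega + 12\right)^{4}}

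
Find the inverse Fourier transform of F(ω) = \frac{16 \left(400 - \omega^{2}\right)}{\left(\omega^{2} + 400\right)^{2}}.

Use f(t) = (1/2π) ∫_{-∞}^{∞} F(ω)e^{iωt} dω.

f(t) = 8 e^{- 20 \left|{t}\right|} \left|{t}\right|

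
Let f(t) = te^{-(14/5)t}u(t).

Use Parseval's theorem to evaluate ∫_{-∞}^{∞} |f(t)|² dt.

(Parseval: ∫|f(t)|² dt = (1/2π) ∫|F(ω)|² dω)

∫|f(t)|² dt = \frac{125}{10976}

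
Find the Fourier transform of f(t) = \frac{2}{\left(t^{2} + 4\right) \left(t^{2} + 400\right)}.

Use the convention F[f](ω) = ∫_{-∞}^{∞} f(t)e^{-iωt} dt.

F(ω) = \frac{\pi \left(10 e^{18 \left|{\omega}\right|} - 1\right) e^{- 20 \left|{\omega}\right|}}{3960}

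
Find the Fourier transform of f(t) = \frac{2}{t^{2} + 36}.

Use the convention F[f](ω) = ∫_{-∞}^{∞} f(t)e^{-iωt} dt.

F(ω) = \frac{\pi e^{- 6 \left|{\omega}\right|}}{3}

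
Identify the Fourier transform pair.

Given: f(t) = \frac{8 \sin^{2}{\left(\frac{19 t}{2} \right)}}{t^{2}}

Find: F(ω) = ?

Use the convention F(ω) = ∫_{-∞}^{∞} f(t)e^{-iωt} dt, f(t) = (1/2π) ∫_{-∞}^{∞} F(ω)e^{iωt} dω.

F(ω) = \begin{cases} 4 \pi \left(19 - \left|{\omega}\right|\right) & \text{for}\: \omega > -19 \wedge \omega < 19 \\0 & \text{otherwise} \end{cases}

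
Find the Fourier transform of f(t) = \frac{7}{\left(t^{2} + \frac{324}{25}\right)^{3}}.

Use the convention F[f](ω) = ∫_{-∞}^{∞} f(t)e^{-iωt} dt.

F(ω) = \frac{875 \pi \left(108 \omega^{2} + 90 \left|{\omega}\right| + 25\right) e^{- \frac{18 \left|{\omega}\right|}{5}}}{5038848}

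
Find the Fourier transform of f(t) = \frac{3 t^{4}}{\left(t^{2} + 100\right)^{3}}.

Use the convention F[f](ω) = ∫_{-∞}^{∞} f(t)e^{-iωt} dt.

F(ω) = \frac{3 \pi \left(100 \omega^{2} - 50 \left|{\omega}\right| + 3\right) e^{- 10 \left|{\omega}\right|}}{80}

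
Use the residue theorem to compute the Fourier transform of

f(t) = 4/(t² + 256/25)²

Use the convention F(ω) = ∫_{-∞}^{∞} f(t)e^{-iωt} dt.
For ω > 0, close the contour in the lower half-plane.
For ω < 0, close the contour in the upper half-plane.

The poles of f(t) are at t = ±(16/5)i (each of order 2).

Let g(z) = f(z)e^{-iωz}; for large |z| the factor e^{-iωz} decays in the lower half-plane when ω > 0 and in the upper half-plane when ω < 0.

Case ω > 0 (lower half-plane, clockwise contour ⇒ F(ω) = -2πi·ΣRes):
  Res_{z = - \frac{16 i}{5}} g(z) = \frac{25 i \left(16 \omega + 5\right) e^{- \frac{16 \omega}{5}}}{4096} (pole of order 2)
  F(ω) = -2πi·ΣRes = \frac{25 \pi \left(16 \omega + 5\right) e^{- \frac{16 \omega}{5}}}{2048}

Case ω < 0 (upper half-plane, counterclockwise contour ⇒ F(ω) = +2πi·ΣRes):
  Res_{z = \frac{16 i}{5}} g(z) = \frac{25 i \left(16 \omega - 5\right) e^{\frac{16 \omega}{5}}}{4096} (pole of order 2)
  F(ω) = 2πi·ΣRes = \frac{25 \pi \left(5 - 16 \omega\right) e^{\frac{16 \omega}{5}}}{2048}

Both cases combine into a single formula in |ω|:

F(ω) = \frac{25 \pi \left(16 \left|{\omega}\right| + 5\right) e^{- \frac{16 \left|{\omega}\right|}{5}}}{2048}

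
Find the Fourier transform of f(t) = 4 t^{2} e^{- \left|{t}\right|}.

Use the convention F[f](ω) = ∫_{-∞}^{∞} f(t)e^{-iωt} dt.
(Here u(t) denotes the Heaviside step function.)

F(ω) = \frac{16 \left(1 - 3 \omega^{2}\right)}{\left(\omega^{2} + 1\right)^{3}}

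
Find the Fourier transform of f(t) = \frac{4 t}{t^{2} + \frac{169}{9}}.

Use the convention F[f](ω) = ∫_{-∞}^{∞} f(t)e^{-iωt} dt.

F(ω) = - 4 i \pi e^{- \frac{13 \left|{\omega}\right|}{3}} \operatorname{sign}{\left(\omega \right)}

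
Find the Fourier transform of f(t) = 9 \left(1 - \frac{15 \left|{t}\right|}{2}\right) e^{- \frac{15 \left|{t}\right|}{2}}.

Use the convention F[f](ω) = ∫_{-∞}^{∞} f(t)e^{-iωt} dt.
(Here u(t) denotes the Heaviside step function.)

F(ω) = \frac{4320 \omega^{2}}{\left(4 \omega^{2} + 225\right)^{2}}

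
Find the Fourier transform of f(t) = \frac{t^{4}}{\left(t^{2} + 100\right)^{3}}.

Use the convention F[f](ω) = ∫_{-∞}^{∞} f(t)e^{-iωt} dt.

F(ω) = \frac{\pi \left(100 \omega^{2} - 50 \left|{\omega}\right| + 3\right) e^{- 10 \left|{\omega}\right|}}{80}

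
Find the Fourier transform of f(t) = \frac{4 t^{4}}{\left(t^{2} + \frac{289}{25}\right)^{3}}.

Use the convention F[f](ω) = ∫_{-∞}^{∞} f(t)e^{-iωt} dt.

F(ω) = \frac{\pi \left(289 \omega^{2} - 425 \left|{\omega}\right| + 75\right) e^{- \frac{17 \left|{\omega}\right|}{5}}}{170}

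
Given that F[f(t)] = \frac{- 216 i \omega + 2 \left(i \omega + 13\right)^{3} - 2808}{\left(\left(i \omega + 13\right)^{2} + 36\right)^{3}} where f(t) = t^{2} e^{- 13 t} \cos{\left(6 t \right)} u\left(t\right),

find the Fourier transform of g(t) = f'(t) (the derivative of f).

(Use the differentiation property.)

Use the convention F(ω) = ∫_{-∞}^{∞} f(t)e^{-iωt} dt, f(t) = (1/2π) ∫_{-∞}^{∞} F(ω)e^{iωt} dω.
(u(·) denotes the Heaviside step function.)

F[g](ω) = - \frac{2 i \omega \left(108 i \omega - \left(i \omega + 13\right)^{3} + 1404\right)}{\left(\left(i \omega + 13\right)^{2} + 36\right)^{3}}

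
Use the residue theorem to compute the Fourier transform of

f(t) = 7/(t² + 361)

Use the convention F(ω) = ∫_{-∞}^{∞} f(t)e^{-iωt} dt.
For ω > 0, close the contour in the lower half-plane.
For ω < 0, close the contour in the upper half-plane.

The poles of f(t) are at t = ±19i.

Let g(z) = f(z)e^{-iωz}; for large |z| the factor e^{-iωz} decays in the lower half-plane when ω > 0 and in the upper half-plane when ω < 0.

Case ω > 0 (lower half-plane, clockwise contour ⇒ F(ω) = -2πi·ΣRes):
  Res_{z = - 19 i} g(z) = \frac{7 i e^{- 19 \omega}}{38}
  F(ω) = -2πi·ΣRes = \frac{7 \pi e^{- 19 \omega}}{19}

Case ω < 0 (upper half-plane, counterclockwise contour ⇒ F(ω) = +2πi·ΣRes):
  Res_{z = 19 i} g(z) = - \frac{7 i e^{19 \omega}}{38}
  F(ω) = 2πi·ΣRes = \frac{7 \pi e^{19 \omega}}{19}

Both cases combine into a single formula in |ω|:

F(ω) = \frac{7 \pi e^{- 19 \left|{\omega}\right|}}{19}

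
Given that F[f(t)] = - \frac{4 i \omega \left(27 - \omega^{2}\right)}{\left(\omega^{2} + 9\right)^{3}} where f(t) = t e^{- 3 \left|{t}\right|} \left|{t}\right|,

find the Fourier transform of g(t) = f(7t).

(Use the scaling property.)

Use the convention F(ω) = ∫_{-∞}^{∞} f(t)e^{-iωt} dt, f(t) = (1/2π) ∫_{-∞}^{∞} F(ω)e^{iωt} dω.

F[g](ω) = \frac{196 i \omega \left(\omega^{2} - 1323\right)}{\left(\omega^{2} + 441\right)^{3}}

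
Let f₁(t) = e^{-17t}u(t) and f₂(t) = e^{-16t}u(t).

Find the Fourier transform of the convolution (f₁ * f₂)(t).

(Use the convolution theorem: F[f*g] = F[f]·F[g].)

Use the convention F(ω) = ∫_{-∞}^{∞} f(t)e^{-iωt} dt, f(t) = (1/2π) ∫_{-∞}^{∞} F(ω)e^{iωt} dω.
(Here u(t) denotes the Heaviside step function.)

F[f₁*f₂](ω) = \frac{1}{\left(i \omega + 16\right) \left(i \omega + 17\right)}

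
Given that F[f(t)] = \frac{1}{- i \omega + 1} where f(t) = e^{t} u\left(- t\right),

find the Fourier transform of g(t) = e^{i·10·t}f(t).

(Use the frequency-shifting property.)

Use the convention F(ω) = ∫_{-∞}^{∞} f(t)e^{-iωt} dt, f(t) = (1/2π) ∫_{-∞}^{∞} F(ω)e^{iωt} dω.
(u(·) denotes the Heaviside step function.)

F[g](ω) = \frac{i}{\omega - 10 + i}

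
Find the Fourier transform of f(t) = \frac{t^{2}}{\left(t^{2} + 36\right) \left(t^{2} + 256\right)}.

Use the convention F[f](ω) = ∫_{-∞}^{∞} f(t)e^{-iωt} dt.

F(ω) = \frac{\pi \left(8 - 3 e^{10 \left|{\omega}\right|}\right) e^{- 16 \left|{\omega}\right|}}{110}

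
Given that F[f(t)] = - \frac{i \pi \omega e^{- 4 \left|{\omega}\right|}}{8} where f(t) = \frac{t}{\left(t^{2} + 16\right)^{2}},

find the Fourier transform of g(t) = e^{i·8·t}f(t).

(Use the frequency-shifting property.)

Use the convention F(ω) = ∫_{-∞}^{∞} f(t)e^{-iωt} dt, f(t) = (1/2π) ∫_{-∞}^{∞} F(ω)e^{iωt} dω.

F[g](ω) = \frac{i \pi \left(8 - \omega\right) e^{- 4 \left|{\omega - 8}\right|}}{8}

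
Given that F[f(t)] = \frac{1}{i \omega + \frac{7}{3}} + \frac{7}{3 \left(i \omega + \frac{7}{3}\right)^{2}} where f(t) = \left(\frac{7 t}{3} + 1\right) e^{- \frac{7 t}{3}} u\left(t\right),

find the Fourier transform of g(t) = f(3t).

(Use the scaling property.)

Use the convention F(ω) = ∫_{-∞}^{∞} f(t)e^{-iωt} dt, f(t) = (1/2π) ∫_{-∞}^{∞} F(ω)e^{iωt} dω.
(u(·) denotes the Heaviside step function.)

F[g](ω) = \frac{- i \omega - 14}{\omega^{2} - 14 i \omega - 49}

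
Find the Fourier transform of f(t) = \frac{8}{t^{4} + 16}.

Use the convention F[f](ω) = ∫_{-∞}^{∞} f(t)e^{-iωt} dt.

F(ω) = \pi e^{- \sqrt{2} \left|{\omega}\right|} \sin{\left(\sqrt{2} \left|{\omega}\right| + \frac{\pi}{4} \right)}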